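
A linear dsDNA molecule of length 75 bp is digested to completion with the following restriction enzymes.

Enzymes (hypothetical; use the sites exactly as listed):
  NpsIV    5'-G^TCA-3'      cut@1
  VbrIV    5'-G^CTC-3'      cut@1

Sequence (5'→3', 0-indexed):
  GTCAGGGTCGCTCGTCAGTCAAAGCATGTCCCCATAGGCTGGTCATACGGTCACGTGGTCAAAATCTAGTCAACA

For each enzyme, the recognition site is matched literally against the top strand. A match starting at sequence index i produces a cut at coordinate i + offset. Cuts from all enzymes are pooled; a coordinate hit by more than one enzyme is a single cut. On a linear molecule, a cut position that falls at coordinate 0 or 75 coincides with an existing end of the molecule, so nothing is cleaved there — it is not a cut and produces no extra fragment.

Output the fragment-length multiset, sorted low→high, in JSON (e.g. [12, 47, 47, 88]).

Per-enzyme occurrences:
  NpsIV GTCA/1: at [0, 13, 17, 41, 49, 57, 68] ⇒ [1, 14, 18, 42, 50, 58, 69]
  VbrIV GCTC/1: at [9] ⇒ [10]

All cut coordinates (distinct, sorted): [1, 10, 14, 18, 42, 50, 58, 69]

Fragment lengths:
  [0,1): 1 bp
  [1,10): 9 bp
  [10,14): 4 bp
  [14,18): 4 bp
  [18,42): 24 bp
  [42,50): 8 bp
  [50,58): 8 bp
  [58,69): 11 bp
  [69,75): 6 bp

[1,4,4,6,8,8,9,11,24]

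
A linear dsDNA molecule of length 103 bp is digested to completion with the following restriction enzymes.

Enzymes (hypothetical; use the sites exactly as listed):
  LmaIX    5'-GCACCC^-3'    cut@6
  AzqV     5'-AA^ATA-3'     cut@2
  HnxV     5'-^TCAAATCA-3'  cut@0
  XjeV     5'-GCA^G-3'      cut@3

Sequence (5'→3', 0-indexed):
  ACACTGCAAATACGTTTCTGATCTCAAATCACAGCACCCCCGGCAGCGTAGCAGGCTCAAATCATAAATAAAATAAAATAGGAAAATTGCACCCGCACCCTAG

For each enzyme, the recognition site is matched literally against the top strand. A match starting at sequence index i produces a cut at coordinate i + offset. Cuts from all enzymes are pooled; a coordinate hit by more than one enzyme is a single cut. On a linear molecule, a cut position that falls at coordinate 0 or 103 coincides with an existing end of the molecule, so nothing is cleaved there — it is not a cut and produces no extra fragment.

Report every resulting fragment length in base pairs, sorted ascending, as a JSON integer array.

Scan for sites:
  LmaIX GCACCC/6: at [33, 88, 94] ⇒ [39, 94, 100]
  AzqV AAATA/2: at [7, 65, 70, 75] ⇒ [9, 67, 72, 77]
  HnxV TCAAATCA/0: at [23, 56] ⇒ [23, 56]
  XjeV GCAG/3: at [42, 50] ⇒ [45, 53]

All cut coordinates (distinct, sorted): [9, 23, 39, 45, 53, 56, 67, 72, 77, 94, 100]

Fragments:
  [0,9): 9 bp
  [9,23): 14 bp
  [23,39): 16 bp
  [39,45): 6 bp
  [45,53): 8 bp
  [53,56): 3 bp
  [56,67): 11 bp
  [67,72): 5 bp
  [72,77): 5 bp
  [77,94): 17 bp
  [94,100): 6 bp
  [100,103): 3 bp

[3,3,5,5,6,6,8,9,11,14,16,17]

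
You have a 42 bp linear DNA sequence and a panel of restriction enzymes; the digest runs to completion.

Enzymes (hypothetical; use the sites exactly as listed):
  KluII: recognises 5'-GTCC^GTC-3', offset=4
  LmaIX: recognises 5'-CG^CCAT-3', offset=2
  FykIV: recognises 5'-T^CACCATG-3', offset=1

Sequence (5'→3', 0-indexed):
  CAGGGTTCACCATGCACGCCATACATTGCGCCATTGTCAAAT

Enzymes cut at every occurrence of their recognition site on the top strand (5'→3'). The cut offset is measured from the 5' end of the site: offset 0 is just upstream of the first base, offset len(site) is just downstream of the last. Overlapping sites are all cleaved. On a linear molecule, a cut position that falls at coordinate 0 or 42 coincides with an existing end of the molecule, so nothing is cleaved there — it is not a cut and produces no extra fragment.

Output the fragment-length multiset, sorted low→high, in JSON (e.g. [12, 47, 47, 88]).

Per-enzyme occurrences:
  KluII (GTCCGTC, off=4): no sites
  LmaIX CGCCAT/2: at [16, 28] ⇒ [18, 30]
  FykIV TCACCATG/1: at [6] ⇒ [7]

Pooled cuts: [7, 18, 30]

Fragments:
  [0,7): 7 bp
  [7,18): 11 bp
  [18,30): 12 bp
  [30,42): 12 bp

[7,11,12,12]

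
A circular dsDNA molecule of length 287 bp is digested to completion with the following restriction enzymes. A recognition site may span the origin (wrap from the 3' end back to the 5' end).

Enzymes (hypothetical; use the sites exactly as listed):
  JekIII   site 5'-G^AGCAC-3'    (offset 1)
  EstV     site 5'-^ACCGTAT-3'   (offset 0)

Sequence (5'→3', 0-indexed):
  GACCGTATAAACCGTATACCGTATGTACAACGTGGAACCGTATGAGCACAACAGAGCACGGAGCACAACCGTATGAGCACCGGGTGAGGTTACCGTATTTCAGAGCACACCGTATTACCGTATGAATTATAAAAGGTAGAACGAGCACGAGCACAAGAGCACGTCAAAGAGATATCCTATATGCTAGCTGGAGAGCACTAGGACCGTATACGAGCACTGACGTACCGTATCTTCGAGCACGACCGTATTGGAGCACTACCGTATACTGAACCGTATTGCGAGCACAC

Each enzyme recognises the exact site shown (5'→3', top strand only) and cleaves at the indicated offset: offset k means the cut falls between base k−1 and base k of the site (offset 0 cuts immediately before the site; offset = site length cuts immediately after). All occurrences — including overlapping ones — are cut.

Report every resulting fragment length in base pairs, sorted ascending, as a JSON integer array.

[5,6,6,6,6,7,7,8,8,8,8,8,9,9,10,10,10,11,11,12,12,12,16,19,27,36]

Scan for sites:
  JekIII GAGCAC/1: at [43, 53, 60, 74, 102, 142, 148, 156, 192, 211, 234, 250, 279] ⇒ [44, 54, 61, 75, 103, 143, 149, 157, 193, 212, 235, 251, 280]
  EstV ACCGTAT/0: at [1, 10, 17, 36, 67, 91, 108, 116, 202, 223, 241, 257, 269] ⇒ [1, 10, 17, 36, 67, 91, 108, 116, 202, 223, 241, 257, 269]

All cut coordinates (distinct, sorted): [1, 10, 17, 36, 44, 54, 61, 67, 75, 91, 103, 108, 116, 143, 149, 157, 193, 202, 212, 223, 235, 241, 251, 257, 269, 280]

Fragment lengths:
  1→10: 9 bp
  10→17: 7 bp
  17→36: 19 bp
  36→44: 8 bp
  44→54: 10 bp
  54→61: 7 bp
  61→67: 6 bp
  67→75: 8 bp
  75→91: 16 bp
  91→103: 12 bp
  103→108: 5 bp
  108→116: 8 bp
  116→143: 27 bp
  143→149: 6 bp
  149→157: 8 bp
  157→193: 36 bp
  193→202: 9 bp
  202→212: 10 bp
  212→223: 11 bp
  223→235: 12 bp
  235→241: 6 bp
  241→251: 10 bp
  251→257: 6 bp
  257→269: 12 bp
  269→280: 11 bp
  280→1 (wrap): 287-280+1 = 8 bp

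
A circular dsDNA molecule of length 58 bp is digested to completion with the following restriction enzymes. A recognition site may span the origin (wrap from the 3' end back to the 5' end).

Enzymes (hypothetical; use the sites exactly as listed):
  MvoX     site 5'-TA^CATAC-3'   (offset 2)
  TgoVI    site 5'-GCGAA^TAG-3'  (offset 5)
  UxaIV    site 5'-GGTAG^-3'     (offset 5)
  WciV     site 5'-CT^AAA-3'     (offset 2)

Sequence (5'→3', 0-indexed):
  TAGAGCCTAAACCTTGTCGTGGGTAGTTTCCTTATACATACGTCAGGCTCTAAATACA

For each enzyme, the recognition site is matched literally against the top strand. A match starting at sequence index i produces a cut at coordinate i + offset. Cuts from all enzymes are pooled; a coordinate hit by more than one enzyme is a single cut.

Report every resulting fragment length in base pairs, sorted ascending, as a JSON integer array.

[10,15,15,18]

Per-enzyme occurrences:
  MvoX (TACATAC, off=2): starts [34] → cuts [36]
  TgoVI (GCGAATAG, off=5): no sites
  UxaIV (GGTAG, off=5): starts [21] → cuts [26]
  WciV (CTAAA, off=2): starts [6, 49] → cuts [8, 51]

Pooled cuts: [8, 26, 36, 51]

Fragment lengths:
  8→26: 18 bp
  26→36: 10 bp
  36→51: 15 bp
  51→8 (wrap): 58-51+8 = 15 bp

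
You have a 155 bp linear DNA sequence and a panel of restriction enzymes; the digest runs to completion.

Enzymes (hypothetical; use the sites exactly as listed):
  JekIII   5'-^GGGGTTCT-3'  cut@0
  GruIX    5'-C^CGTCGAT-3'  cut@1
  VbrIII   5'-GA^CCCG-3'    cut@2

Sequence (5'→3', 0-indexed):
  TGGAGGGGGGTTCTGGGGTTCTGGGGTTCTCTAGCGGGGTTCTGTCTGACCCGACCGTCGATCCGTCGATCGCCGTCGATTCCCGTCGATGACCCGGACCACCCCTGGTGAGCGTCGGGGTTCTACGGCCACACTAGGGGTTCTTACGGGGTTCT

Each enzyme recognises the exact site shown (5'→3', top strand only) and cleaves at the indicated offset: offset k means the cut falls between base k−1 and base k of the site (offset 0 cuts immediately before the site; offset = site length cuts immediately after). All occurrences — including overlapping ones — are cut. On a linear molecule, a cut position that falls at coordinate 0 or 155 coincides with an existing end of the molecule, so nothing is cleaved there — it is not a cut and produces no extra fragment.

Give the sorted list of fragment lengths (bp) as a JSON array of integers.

[6,6,8,8,8,8,9,10,10,11,13,14,20,24]

Scan for sites:
  JekIII (GGGGTTCT, off=0): starts [6, 14, 22, 35, 116, 136, 147] → cuts [6, 14, 22, 35, 116, 136, 147]
  GruIX (CCGTCGAT, off=1): starts [54, 62, 72, 82] → cuts [55, 63, 73, 83]
  VbrIII (GACCCG, off=2): starts [47, 90] → cuts [49, 92]

Pooled cuts: [6, 14, 22, 35, 49, 55, 63, 73, 83, 92, 116, 136, 147]

Fragments:
  [0,6): 6 bp
  [6,14): 8 bp
  [14,22): 8 bp
  [22,35): 13 bp
  [35,49): 14 bp
  [49,55): 6 bp
  [55,63): 8 bp
  [63,73): 10 bp
  [73,83): 10 bp
  [83,92): 9 bp
  [92,116): 24 bp
  [116,136): 20 bp
  [136,147): 11 bp
  [147,155): 8 bp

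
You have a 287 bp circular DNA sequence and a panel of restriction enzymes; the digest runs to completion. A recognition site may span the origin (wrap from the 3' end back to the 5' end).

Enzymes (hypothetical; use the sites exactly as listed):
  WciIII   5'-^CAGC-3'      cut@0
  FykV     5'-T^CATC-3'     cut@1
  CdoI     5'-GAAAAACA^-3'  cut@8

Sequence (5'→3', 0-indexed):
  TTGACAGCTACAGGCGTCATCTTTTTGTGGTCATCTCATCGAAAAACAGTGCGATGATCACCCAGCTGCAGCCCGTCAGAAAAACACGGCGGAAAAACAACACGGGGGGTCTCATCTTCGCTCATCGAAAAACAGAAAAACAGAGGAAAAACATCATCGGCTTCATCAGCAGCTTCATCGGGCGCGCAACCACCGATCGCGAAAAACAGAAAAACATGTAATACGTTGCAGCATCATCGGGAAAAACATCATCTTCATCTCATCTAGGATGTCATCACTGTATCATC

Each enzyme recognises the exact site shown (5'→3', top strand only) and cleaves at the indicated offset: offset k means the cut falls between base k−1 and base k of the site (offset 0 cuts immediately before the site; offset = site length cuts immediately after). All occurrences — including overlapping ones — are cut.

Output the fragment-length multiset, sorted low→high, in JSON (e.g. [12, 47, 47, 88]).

Site scan:
  WciIII CAGC/0: at [4, 62, 68, 166, 169, 228] ⇒ [4, 62, 68, 166, 169, 228]
  FykV TCATC/1: at [16, 30, 35, 111, 121, 153, 162, 174, 233, 248, 254, 259, 271, 282] ⇒ [17, 31, 36, 112, 122, 154, 163, 175, 234, 249, 255, 260, 272, 283]
  CdoI GAAAAACA/8: at [40, 78, 91, 126, 134, 145, 200, 208, 240] ⇒ [48, 86, 99, 134, 142, 153, 208, 216, 248]

All cut coordinates (distinct, sorted): [4, 17, 31, 36, 48, 62, 68, 86, 99, 112, 122, 134, 142, 153, 154, 163, 166, 169, 175, 208, 216, 228, 234, 248, 249, 255, 260, 272, 283]

Fragment lengths:
  4→17: 13 bp
  17→31: 14 bp
  31→36: 5 bp
  36→48: 12 bp
  48→62: 14 bp
  62→68: 6 bp
  68→86: 18 bp
  86→99: 13 bp
  99→112: 13 bp
  112→122: 10 bp
  122→134: 12 bp
  134→142: 8 bp
  142→153: 11 bp
  153→154: 1 bp
  154→163: 9 bp
  163→166: 3 bp
  166→169: 3 bp
  169→175: 6 bp
  175→208: 33 bp
  208→216: 8 bp
  216→228: 12 bp
  228→234: 6 bp
  234→248: 14 bp
  248→249: 1 bp
  249→255: 6 bp
  255→260: 5 bp
  260→272: 12 bp
  272→283: 11 bp
  283→4 (wrap): 287-283+4 = 8 bp

[1,1,3,3,5,5,6,6,6,6,8,8,8,9,10,11,11,12,12,12,12,13,13,13,14,14,14,18,33]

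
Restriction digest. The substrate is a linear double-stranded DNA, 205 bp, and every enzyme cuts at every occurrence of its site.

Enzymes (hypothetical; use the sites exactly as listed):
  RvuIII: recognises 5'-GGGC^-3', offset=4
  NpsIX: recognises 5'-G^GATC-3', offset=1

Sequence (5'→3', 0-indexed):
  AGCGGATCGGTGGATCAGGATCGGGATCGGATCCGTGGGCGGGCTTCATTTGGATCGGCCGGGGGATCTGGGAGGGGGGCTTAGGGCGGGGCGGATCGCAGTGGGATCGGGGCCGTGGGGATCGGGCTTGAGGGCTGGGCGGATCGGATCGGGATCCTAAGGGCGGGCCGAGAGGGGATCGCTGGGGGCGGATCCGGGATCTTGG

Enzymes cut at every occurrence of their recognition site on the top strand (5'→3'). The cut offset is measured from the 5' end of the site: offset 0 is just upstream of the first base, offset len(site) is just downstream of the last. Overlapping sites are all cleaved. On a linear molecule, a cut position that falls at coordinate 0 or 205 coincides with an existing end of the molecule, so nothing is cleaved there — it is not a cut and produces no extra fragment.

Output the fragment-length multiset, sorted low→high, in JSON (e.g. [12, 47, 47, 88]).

Per-enzyme occurrences:
  RvuIII (GGGC, off=4): starts [36, 40, 76, 83, 88, 109, 123, 131, 136, 160, 164, 185] → cuts [40, 44, 80, 87, 92, 113, 127, 135, 140, 164, 168, 189]
  NpsIX (GGATC, off=1): starts [3, 11, 17, 23, 28, 51, 63, 92, 103, 118, 140, 145, 151, 175, 189, 196] → cuts [4, 12, 18, 24, 29, 52, 64, 93, 104, 119, 141, 146, 152, 176, 190, 197]

All cut coordinates (distinct, sorted): [4, 12, 18, 24, 29, 40, 44, 52, 64, 80, 87, 92, 93, 104, 113, 119, 127, 135, 140, 141, 146, 152, 164, 168, 176, 189, 190, 197]

Fragments:
  [0,4): 4 bp
  [4,12): 8 bp
  [12,18): 6 bp
  [18,24): 6 bp
  [24,29): 5 bp
  [29,40): 11 bp
  [40,44): 4 bp
  [44,52): 8 bp
  [52,64): 12 bp
  [64,80): 16 bp
  [80,87): 7 bp
  [87,92): 5 bp
  [92,93): 1 bp
  [93,104): 11 bp
  [104,113): 9 bp
  [113,119): 6 bp
  [119,127): 8 bp
  [127,135): 8 bp
  [135,140): 5 bp
  [140,141): 1 bp
  [141,146): 5 bp
  [146,152): 6 bp
  [152,164): 12 bp
  [164,168): 4 bp
  [168,176): 8 bp
  [176,189): 13 bp
  [189,190): 1 bp
  [190,197): 7 bp
  [197,205): 8 bp

[1,1,1,4,4,4,5,5,5,5,6,6,6,6,7,7,8,8,8,8,8,8,9,11,11,12,12,13,16]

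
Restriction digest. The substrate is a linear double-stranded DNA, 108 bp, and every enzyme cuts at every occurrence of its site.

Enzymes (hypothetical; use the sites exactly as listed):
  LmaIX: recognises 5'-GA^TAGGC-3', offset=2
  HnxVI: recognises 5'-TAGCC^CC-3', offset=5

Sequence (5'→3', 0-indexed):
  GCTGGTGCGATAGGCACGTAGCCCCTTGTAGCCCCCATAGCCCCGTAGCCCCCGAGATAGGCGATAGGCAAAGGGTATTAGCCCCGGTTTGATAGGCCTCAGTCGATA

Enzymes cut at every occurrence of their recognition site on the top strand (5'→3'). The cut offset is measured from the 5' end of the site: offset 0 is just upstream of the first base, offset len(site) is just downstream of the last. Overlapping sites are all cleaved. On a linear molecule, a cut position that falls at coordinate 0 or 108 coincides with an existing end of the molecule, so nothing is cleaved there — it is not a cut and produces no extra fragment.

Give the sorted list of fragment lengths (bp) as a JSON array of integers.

[7,7,8,9,9,10,10,13,16,19]

Per-enzyme occurrences:
  LmaIX (GATAGGC, off=2): starts [8, 55, 62, 90] → cuts [10, 57, 64, 92]
  HnxVI (TAGCCCC, off=5): starts [18, 28, 37, 45, 78] → cuts [23, 33, 42, 50, 83]

Pooled cuts: [10, 23, 33, 42, 50, 57, 64, 83, 92]

Fragment lengths:
  [0,10): 10 bp
  [10,23): 13 bp
  [23,33): 10 bp
  [33,42): 9 bp
  [42,50): 8 bp
  [50,57): 7 bp
  [57,64): 7 bp
  [64,83): 19 bp
  [83,92): 9 bp
  [92,108): 16 bp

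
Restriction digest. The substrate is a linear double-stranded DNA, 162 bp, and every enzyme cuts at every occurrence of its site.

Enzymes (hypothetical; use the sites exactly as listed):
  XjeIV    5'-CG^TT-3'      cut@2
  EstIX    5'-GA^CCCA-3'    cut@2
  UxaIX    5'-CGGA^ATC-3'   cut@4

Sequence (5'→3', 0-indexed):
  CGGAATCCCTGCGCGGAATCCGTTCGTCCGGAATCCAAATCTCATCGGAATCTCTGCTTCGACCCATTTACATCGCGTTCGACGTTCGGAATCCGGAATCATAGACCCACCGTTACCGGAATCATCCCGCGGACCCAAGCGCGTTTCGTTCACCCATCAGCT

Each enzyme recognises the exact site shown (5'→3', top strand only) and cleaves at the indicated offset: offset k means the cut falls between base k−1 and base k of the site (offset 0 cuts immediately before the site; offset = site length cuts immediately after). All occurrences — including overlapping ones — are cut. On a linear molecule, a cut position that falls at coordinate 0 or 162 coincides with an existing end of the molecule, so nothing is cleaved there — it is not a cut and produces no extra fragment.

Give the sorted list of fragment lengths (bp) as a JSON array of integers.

[4,5,5,6,7,7,7,8,8,10,10,13,13,13,14,15,17]

Site scan:
  XjeIV (CGTT, off=2): starts [20, 75, 82, 110, 141, 146] → cuts [22, 77, 84, 112, 143, 148]
  EstIX (GACCCA, off=2): starts [60, 103, 131] → cuts [62, 105, 133]
  UxaIX (CGGAATC, off=4): starts [0, 13, 28, 45, 86, 93, 116] → cuts [4, 17, 32, 49, 90, 97, 120]

Pooled cuts: [4, 17, 22, 32, 49, 62, 77, 84, 90, 97, 105, 112, 120, 133, 143, 148]

Fragments:
  [0,4): 4 bp
  [4,17): 13 bp
  [17,22): 5 bp
  [22,32): 10 bp
  [32,49): 17 bp
  [49,62): 13 bp
  [62,77): 15 bp
  [77,84): 7 bp
  [84,90): 6 bp
  [90,97): 7 bp
  [97,105): 8 bp
  [105,112): 7 bp
  [112,120): 8 bp
  [120,133): 13 bp
  [133,143): 10 bp
  [143,148): 5 bp
  [148,162): 14 bp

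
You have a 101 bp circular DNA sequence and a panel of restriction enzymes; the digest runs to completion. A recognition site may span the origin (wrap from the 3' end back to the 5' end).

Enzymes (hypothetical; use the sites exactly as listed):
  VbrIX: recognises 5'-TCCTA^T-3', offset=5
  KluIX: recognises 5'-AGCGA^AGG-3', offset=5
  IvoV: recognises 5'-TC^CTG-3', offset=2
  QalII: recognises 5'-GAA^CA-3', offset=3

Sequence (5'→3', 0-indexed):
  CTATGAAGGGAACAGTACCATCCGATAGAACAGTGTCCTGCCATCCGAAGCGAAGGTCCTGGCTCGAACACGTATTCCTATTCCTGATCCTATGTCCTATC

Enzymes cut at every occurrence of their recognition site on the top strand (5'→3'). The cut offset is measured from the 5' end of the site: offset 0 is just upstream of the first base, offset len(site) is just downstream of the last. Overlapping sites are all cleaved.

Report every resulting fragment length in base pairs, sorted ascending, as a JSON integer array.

[3,5,5,7,7,9,9,10,12,16,18]

Site scan:
  VbrIX (TCCTAT, off=5): starts [75, 87, 94, 99] → cuts [3, 80, 92, 99]
  KluIX (AGCGAAGG, off=5): starts [48] → cuts [53]
  IvoV (TCCTG, off=2): starts [35, 56, 81] → cuts [37, 58, 83]
  QalII (GAACA, off=3): starts [9, 27, 65] → cuts [12, 30, 68]

Pooled cuts: [3, 12, 30, 37, 53, 58, 68, 80, 83, 92, 99]

Fragment lengths:
  3→12: 9 bp
  12→30: 18 bp
  30→37: 7 bp
  37→53: 16 bp
  53→58: 5 bp
  58→68: 10 bp
  68→80: 12 bp
  80→83: 3 bp
  83→92: 9 bp
  92→99: 7 bp
  99→3 (wrap): 101-99+3 = 5 bp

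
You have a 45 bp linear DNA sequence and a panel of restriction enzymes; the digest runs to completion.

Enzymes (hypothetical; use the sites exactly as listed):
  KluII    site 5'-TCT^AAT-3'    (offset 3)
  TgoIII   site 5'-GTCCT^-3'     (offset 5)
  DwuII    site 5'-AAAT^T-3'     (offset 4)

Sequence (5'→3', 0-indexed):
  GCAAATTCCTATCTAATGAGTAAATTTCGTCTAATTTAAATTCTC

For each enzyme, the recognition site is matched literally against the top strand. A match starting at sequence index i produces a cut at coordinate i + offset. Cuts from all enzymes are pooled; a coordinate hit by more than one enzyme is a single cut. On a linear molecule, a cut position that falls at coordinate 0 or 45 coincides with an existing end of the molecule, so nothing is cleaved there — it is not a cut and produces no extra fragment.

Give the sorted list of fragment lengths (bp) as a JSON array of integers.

[4,6,7,8,9,11]

Site scan:
  KluII (TCTAAT, off=3): starts [11, 29] → cuts [14, 32]
  TgoIII (GTCCT, off=5): no sites
  DwuII (AAATT, off=4): starts [2, 21, 37] → cuts [6, 25, 41]

Pooled cuts: [6, 14, 25, 32, 41]

Fragments:
  [0,6): 6 bp
  [6,14): 8 bp
  [14,25): 11 bp
  [25,32): 7 bp
  [32,41): 9 bp
  [41,45): 4 bp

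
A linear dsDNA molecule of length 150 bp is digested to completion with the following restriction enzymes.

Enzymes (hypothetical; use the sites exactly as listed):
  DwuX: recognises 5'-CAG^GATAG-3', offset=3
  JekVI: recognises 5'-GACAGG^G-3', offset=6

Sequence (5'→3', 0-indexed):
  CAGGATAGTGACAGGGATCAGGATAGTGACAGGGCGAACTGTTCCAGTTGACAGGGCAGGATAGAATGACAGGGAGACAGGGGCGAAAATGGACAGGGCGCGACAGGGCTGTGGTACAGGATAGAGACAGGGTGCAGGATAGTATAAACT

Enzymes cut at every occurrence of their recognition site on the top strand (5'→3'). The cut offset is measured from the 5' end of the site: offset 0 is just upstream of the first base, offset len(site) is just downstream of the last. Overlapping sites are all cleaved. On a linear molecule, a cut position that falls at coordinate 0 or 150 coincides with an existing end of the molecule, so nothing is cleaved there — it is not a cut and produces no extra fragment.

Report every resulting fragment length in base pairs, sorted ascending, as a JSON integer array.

Scan for sites:
  DwuX (CAGGATAG, off=3): starts [0, 18, 56, 116, 134] → cuts [3, 21, 59, 119, 137]
  JekVI (GACAGGG, off=6): starts [9, 27, 49, 67, 75, 91, 101, 125] → cuts [15, 33, 55, 73, 81, 97, 107, 131]

All cut coordinates (distinct, sorted): [3, 15, 21, 33, 55, 59, 73, 81, 97, 107, 119, 131, 137]

Fragments:
  [0,3): 3 bp
  [3,15): 12 bp
  [15,21): 6 bp
  [21,33): 12 bp
  [33,55): 22 bp
  [55,59): 4 bp
  [59,73): 14 bp
  [73,81): 8 bp
  [81,97): 16 bp
  [97,107): 10 bp
  [107,119): 12 bp
  [119,131): 12 bp
  [131,137): 6 bp
  [137,150): 13 bp

[3,4,6,6,8,10,12,12,12,12,13,14,16,22]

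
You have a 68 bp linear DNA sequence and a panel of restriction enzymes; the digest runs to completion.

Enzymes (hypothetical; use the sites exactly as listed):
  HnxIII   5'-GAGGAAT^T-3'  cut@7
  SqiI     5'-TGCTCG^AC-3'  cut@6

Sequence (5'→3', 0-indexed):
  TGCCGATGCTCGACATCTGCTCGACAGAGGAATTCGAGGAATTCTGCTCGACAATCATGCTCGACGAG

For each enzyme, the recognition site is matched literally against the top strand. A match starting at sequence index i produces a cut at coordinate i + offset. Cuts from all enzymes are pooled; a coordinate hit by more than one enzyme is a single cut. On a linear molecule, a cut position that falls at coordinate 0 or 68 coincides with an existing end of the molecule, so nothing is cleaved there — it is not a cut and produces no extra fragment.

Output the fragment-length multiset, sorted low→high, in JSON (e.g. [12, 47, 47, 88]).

Site scan:
  HnxIII (GAGGAATT, off=7): starts [26, 35] → cuts [33, 42]
  SqiI (TGCTCGAC, off=6): starts [6, 17, 44, 57] → cuts [12, 23, 50, 63]

Pooled cuts: [12, 23, 33, 42, 50, 63]

Fragment lengths:
  [0,12): 12 bp
  [12,23): 11 bp
  [23,33): 10 bp
  [33,42): 9 bp
  [42,50): 8 bp
  [50,63): 13 bp
  [63,68): 5 bp

[5,8,9,10,11,12,13]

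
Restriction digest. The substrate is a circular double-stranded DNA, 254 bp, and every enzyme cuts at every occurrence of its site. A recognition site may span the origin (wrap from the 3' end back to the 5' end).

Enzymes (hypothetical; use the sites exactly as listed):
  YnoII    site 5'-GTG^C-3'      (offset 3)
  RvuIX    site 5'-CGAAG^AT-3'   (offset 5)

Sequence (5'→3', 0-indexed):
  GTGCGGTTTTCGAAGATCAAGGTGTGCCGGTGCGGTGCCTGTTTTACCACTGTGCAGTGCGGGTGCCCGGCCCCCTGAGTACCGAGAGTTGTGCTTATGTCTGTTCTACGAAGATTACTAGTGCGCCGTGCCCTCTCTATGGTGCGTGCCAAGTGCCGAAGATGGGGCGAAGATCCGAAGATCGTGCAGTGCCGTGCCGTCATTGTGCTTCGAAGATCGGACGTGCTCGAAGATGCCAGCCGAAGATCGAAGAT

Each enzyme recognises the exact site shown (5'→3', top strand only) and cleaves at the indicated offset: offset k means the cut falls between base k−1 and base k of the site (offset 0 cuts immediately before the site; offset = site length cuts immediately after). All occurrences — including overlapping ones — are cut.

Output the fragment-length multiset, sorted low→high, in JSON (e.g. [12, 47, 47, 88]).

Site scan:
  YnoII (GTGC, off=3): starts [0, 23, 29, 34, 51, 56, 62, 90, 120, 127, 141, 145, 152, 183, 188, 193, 204, 222] → cuts [3, 26, 32, 37, 54, 59, 65, 93, 123, 130, 144, 148, 155, 186, 191, 196, 207, 225]
  RvuIX (CGAAGAT, off=5): starts [10, 108, 156, 167, 175, 210, 227, 240, 247] → cuts [15, 113, 161, 172, 180, 215, 232, 245, 252]

All cut coordinates (distinct, sorted): [3, 15, 26, 32, 37, 54, 59, 65, 93, 113, 123, 130, 144, 148, 155, 161, 172, 180, 186, 191, 196, 207, 215, 225, 232, 245, 252]

Fragments:
  3→15: 12 bp
  15→26: 11 bp
  26→32: 6 bp
  32→37: 5 bp
  37→54: 17 bp
  54→59: 5 bp
  59→65: 6 bp
  65→93: 28 bp
  93→113: 20 bp
  113→123: 10 bp
  123→130: 7 bp
  130→144: 14 bp
  144→148: 4 bp
  148→155: 7 bp
  155→161: 6 bp
  161→172: 11 bp
  172→180: 8 bp
  180→186: 6 bp
  186→191: 5 bp
  191→196: 5 bp
  196→207: 11 bp
  207→215: 8 bp
  215→225: 10 bp
  225→232: 7 bp
  232→245: 13 bp
  245→252: 7 bp
  252→3 (wrap): 254-252+3 = 5 bp

[4,5,5,5,5,5,6,6,6,6,7,7,7,7,8,8,10,10,11,11,11,12,13,14,17,20,28]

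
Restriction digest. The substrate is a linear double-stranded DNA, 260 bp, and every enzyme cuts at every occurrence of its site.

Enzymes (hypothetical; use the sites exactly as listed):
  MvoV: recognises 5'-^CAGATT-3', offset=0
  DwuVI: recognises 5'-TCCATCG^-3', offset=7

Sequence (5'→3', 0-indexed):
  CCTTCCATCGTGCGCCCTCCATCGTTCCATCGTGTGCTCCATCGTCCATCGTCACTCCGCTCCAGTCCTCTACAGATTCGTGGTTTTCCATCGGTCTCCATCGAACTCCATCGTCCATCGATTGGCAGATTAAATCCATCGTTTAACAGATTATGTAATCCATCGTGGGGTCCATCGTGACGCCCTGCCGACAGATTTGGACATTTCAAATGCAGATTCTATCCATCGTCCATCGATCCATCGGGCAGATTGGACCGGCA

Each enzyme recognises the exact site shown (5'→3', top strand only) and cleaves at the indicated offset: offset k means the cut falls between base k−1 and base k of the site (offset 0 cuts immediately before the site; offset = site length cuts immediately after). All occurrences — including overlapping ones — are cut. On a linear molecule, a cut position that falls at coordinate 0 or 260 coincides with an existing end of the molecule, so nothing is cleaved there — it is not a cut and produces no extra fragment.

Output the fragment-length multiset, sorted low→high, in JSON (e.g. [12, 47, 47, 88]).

Scan for sites:
  MvoV CAGATT/0: at [72, 125, 146, 191, 212, 245] ⇒ [72, 125, 146, 191, 212, 245]
  DwuVI TCCATCG/7: at [3, 17, 25, 37, 44, 86, 96, 106, 113, 134, 158, 170, 221, 228, 236] ⇒ [10, 24, 32, 44, 51, 93, 103, 113, 120, 141, 165, 177, 228, 235, 243]

All cut coordinates (distinct, sorted): [10, 24, 32, 44, 51, 72, 93, 103, 113, 120, 125, 141, 146, 165, 177, 191, 212, 228, 235, 243, 245]

Fragment lengths:
  [0,10): 10 bp
  [10,24): 14 bp
  [24,32): 8 bp
  [32,44): 12 bp
  [44,51): 7 bp
  [51,72): 21 bp
  [72,93): 21 bp
  [93,103): 10 bp
  [103,113): 10 bp
  [113,120): 7 bp
  [120,125): 5 bp
  [125,141): 16 bp
  [141,146): 5 bp
  [146,165): 19 bp
  [165,177): 12 bp
  [177,191): 14 bp
  [191,212): 21 bp
  [212,228): 16 bp
  [228,235): 7 bp
  [235,243): 8 bp
  [243,245): 2 bp
  [245,260): 15 bp

[2,5,5,7,7,7,8,8,10,10,10,12,12,14,14,15,16,16,19,21,21,21]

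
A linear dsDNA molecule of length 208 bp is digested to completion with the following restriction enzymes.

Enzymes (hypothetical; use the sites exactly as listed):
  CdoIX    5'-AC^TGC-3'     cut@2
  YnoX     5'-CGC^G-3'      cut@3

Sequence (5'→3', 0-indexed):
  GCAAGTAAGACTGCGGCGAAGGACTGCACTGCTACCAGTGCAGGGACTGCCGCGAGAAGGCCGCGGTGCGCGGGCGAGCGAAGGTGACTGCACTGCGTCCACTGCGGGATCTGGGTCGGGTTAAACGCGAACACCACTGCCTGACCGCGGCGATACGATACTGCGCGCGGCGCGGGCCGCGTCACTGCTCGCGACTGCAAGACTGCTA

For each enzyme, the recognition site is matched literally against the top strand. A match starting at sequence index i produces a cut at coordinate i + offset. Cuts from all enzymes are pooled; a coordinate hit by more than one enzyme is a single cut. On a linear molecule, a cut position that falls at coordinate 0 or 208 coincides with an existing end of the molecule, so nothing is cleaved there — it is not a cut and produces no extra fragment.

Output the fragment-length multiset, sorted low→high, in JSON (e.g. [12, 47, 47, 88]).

[2,3,5,5,5,5,5,5,6,7,7,7,8,9,9,11,11,11,13,13,17,18,26]

Scan for sites:
  CdoIX ACTGC/2: at [9, 22, 27, 45, 86, 91, 100, 135, 159, 183, 193, 201] ⇒ [11, 24, 29, 47, 88, 93, 102, 137, 161, 185, 195, 203]
  YnoX CGCG/3: at [50, 61, 68, 125, 145, 163, 165, 170, 177, 189] ⇒ [53, 64, 71, 128, 148, 166, 168, 173, 180, 192]

All cut coordinates (distinct, sorted): [11, 24, 29, 47, 53, 64, 71, 88, 93, 102, 128, 137, 148, 161, 166, 168, 173, 180, 185, 192, 195, 203]

Fragment lengths:
  [0,11): 11 bp
  [11,24): 13 bp
  [24,29): 5 bp
  [29,47): 18 bp
  [47,53): 6 bp
  [53,64): 11 bp
  [64,71): 7 bp
  [71,88): 17 bp
  [88,93): 5 bp
  [93,102): 9 bp
  [102,128): 26 bp
  [128,137): 9 bp
  [137,148): 11 bp
  [148,161): 13 bp
  [161,166): 5 bp
  [166,168): 2 bp
  [168,173): 5 bp
  [173,180): 7 bp
  [180,185): 5 bp
  [185,192): 7 bp
  [192,195): 3 bp
  [195,203): 8 bp
  [203,208): 5 bp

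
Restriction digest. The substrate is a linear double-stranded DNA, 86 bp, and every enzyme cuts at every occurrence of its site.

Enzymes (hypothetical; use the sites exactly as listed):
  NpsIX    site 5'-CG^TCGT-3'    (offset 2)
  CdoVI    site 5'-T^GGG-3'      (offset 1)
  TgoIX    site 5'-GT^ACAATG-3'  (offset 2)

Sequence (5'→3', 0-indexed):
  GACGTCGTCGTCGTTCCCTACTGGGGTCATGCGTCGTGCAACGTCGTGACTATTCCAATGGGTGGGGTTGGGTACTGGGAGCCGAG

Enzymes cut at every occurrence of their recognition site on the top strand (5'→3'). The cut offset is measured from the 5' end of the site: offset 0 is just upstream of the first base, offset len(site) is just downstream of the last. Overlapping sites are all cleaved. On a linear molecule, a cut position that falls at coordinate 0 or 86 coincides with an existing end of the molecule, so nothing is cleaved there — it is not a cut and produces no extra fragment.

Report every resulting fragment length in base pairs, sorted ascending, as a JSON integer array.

Site scan:
  NpsIX CGTCGT/2: at [2, 5, 8, 31, 41] ⇒ [4, 7, 10, 33, 43]
  CdoVI TGGG/1: at [21, 58, 62, 68, 75] ⇒ [22, 59, 63, 69, 76]
  TgoIX (GTACAATG, off=2): no sites

Pooled cuts: [4, 7, 10, 22, 33, 43, 59, 63, 69, 76]

Fragments:
  [0,4): 4 bp
  [4,7): 3 bp
  [7,10): 3 bp
  [10,22): 12 bp
  [22,33): 11 bp
  [33,43): 10 bp
  [43,59): 16 bp
  [59,63): 4 bp
  [63,69): 6 bp
  [69,76): 7 bp
  [76,86): 10 bp

[3,3,4,4,6,7,10,10,11,12,16]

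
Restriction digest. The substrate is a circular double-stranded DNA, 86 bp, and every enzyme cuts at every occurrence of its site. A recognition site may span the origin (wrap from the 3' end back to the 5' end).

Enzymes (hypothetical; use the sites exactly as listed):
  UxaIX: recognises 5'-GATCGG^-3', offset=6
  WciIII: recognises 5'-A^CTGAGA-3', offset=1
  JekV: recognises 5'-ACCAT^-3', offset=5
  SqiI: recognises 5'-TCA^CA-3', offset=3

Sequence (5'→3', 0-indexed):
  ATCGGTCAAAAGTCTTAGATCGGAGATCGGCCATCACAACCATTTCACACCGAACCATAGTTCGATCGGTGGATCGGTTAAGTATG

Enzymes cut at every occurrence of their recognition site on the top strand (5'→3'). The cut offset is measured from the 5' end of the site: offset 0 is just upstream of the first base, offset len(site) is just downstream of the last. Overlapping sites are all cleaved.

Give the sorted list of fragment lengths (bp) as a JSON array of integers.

Scan for sites:
  UxaIX GATCGG/6: at [17, 24, 63, 71, 85] ⇒ [5, 23, 30, 69, 77]
  WciIII (ACTGAGA, off=1): no sites
  JekV ACCAT/5: at [38, 53] ⇒ [43, 58]
  SqiI TCACA/3: at [33, 44] ⇒ [36, 47]

All cut coordinates (distinct, sorted): [5, 23, 30, 36, 43, 47, 58, 69, 77]

Fragment lengths:
  5→23: 18 bp
  23→30: 7 bp
  30→36: 6 bp
  36→43: 7 bp
  43→47: 4 bp
  47→58: 11 bp
  58→69: 11 bp
  69→77: 8 bp
  77→5 (wrap): 86-77+5 = 14 bp

[4,6,7,7,8,11,11,14,18]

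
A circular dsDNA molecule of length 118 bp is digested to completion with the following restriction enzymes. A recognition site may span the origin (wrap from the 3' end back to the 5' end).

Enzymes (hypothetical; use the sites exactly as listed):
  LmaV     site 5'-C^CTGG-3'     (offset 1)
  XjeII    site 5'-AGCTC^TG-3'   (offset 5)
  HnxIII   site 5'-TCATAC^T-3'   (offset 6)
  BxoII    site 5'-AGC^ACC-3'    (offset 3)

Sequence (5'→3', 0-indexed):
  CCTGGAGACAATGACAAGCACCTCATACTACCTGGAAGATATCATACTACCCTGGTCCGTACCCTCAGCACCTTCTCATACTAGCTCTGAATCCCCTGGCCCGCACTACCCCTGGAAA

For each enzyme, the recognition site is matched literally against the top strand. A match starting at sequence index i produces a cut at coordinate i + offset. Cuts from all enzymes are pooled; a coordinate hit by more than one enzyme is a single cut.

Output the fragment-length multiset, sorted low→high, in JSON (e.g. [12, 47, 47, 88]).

Site scan:
  LmaV (CCTGG, off=1): starts [0, 30, 50, 94, 110] → cuts [1, 31, 51, 95, 111]
  XjeII (AGCTCTG, off=5): starts [82] → cuts [87]
  HnxIII (TCATACT, off=6): starts [22, 41, 75] → cuts [28, 47, 81]
  BxoII (AGCACC, off=3): starts [16, 66] → cuts [19, 69]

All cut coordinates (distinct, sorted): [1, 19, 28, 31, 47, 51, 69, 81, 87, 95, 111]

Fragment lengths:
  1→19: 18 bp
  19→28: 9 bp
  28→31: 3 bp
  31→47: 16 bp
  47→51: 4 bp
  51→69: 18 bp
  69→81: 12 bp
  81→87: 6 bp
  87→95: 8 bp
  95→111: 16 bp
  111→1 (wrap): 118-111+1 = 8 bp

[3,4,6,8,8,9,12,16,16,18,18]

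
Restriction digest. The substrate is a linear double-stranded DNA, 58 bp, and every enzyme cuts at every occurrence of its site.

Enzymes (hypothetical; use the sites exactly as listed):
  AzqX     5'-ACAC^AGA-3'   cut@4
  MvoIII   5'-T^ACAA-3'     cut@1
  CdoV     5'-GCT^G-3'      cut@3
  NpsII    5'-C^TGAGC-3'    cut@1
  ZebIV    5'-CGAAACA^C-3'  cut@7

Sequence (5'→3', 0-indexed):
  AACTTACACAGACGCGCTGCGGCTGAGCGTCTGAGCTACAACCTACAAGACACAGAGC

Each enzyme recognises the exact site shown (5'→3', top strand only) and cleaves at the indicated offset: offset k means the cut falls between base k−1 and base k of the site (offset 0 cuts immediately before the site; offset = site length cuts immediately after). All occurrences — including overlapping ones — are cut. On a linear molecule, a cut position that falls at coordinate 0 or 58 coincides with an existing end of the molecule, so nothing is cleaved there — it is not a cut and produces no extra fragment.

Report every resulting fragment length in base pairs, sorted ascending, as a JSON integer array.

[1,5,5,6,7,7,9,9,9]

Scan for sites:
  AzqX (ACACAGA, off=4): starts [5, 49] → cuts [9, 53]
  MvoIII (TACAA, off=1): starts [36, 43] → cuts [37, 44]
  CdoV (GCTG, off=3): starts [15, 21] → cuts [18, 24]
  NpsII (CTGAGC, off=1): starts [22, 30] → cuts [23, 31]
  ZebIV (CGAAACAC, off=7): no sites

Pooled cuts: [9, 18, 23, 24, 31, 37, 44, 53]

Fragments:
  [0,9): 9 bp
  [9,18): 9 bp
  [18,23): 5 bp
  [23,24): 1 bp
  [24,31): 7 bp
  [31,37): 6 bp
  [37,44): 7 bp
  [44,53): 9 bp
  [53,58): 5 bp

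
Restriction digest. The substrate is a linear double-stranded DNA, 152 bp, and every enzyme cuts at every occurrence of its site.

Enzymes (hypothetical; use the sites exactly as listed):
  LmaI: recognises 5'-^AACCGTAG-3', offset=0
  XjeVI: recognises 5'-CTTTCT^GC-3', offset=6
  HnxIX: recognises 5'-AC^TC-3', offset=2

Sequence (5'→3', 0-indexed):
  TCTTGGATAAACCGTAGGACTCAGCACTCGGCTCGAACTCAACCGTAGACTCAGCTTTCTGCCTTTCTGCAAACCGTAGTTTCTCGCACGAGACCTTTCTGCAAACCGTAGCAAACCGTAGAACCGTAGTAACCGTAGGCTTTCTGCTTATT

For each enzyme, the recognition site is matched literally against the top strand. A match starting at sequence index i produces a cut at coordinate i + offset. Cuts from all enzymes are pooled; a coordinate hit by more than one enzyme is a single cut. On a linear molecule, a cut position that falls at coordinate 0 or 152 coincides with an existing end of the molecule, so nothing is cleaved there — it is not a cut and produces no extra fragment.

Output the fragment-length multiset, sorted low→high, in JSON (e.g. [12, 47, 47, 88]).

[2,3,3,7,7,8,8,9,9,10,10,10,11,11,15,29]

Scan for sites:
  LmaI (AACCGTAG, off=0): starts [9, 40, 71, 103, 113, 121, 130] → cuts [9, 40, 71, 103, 113, 121, 130]
  XjeVI (CTTTCTGC, off=6): starts [54, 62, 94, 139] → cuts [60, 68, 100, 145]
  HnxIX (ACTC, off=2): starts [18, 25, 36, 48] → cuts [20, 27, 38, 50]

All cut coordinates (distinct, sorted): [9, 20, 27, 38, 40, 50, 60, 68, 71, 100, 103, 113, 121, 130, 145]

Fragment lengths:
  [0,9): 9 bp
  [9,20): 11 bp
  [20,27): 7 bp
  [27,38): 11 bp
  [38,40): 2 bp
  [40,50): 10 bp
  [50,60): 10 bp
  [60,68): 8 bp
  [68,71): 3 bp
  [71,100): 29 bp
  [100,103): 3 bp
  [103,113): 10 bp
  [113,121): 8 bp
  [121,130): 9 bp
  [130,145): 15 bp
  [145,152): 7 bp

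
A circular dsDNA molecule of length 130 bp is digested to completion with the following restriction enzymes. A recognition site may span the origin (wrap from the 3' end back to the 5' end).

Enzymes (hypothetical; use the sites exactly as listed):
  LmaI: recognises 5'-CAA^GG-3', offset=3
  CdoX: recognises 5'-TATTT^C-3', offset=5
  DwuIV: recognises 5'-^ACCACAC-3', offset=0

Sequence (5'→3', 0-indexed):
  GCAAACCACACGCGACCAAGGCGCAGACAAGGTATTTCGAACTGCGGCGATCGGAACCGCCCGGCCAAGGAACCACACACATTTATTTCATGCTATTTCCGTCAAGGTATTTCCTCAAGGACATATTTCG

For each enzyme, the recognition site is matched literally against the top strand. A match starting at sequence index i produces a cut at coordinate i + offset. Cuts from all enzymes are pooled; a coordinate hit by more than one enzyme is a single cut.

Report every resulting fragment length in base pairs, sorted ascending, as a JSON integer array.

[3,6,6,7,7,7,10,10,11,15,17,31]

Scan for sites:
  LmaI CAAGG/3: at [16, 27, 65, 102, 115] ⇒ [19, 30, 68, 105, 118]
  CdoX TATTTC/5: at [32, 83, 93, 107, 123] ⇒ [37, 88, 98, 112, 128]
  DwuIV ACCACAC/0: at [4, 71] ⇒ [4, 71]

Pooled cuts: [4, 19, 30, 37, 68, 71, 88, 98, 105, 112, 118, 128]

Fragment lengths:
  4→19: 15 bp
  19→30: 11 bp
  30→37: 7 bp
  37→68: 31 bp
  68→71: 3 bp
  71→88: 17 bp
  88→98: 10 bp
  98→105: 7 bp
  105→112: 7 bp
  112→118: 6 bp
  118→128: 10 bp
  128→4 (wrap): 130-128+4 = 6 bp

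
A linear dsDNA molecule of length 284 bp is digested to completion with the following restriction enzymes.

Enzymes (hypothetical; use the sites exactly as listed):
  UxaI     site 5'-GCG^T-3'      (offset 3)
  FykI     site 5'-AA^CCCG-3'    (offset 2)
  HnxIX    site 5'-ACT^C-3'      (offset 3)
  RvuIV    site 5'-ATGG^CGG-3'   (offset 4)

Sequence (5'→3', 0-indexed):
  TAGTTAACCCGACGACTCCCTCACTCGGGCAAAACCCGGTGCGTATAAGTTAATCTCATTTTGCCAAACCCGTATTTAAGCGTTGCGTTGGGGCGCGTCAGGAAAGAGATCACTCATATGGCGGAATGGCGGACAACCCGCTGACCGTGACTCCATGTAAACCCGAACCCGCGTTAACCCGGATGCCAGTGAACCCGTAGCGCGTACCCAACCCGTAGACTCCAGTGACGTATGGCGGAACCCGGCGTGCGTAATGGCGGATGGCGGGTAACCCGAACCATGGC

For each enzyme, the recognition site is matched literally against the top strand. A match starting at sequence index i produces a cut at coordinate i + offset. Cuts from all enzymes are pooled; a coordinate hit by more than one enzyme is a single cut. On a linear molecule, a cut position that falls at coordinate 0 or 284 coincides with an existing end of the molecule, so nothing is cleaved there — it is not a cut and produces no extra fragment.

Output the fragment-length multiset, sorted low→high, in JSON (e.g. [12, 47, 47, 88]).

Per-enzyme occurrences:
  UxaI (GCGT, off=3): starts [40, 79, 84, 94, 170, 201, 244, 248] → cuts [43, 82, 87, 97, 173, 204, 247, 251]
  FykI (AACCCG, off=2): starts [5, 32, 66, 134, 159, 165, 175, 191, 209, 238, 269] → cuts [7, 34, 68, 136, 161, 167, 177, 193, 211, 240, 271]
  HnxIX (ACTC, off=3): starts [14, 22, 111, 149, 218] → cuts [17, 25, 114, 152, 221]
  RvuIV (ATGGCGG, off=4): starts [117, 125, 231, 253, 260] → cuts [121, 129, 235, 257, 264]

Pooled cuts: [7, 17, 25, 34, 43, 68, 82, 87, 97, 114, 121, 129, 136, 152, 161, 167, 173, 177, 193, 204, 211, 221, 235, 240, 247, 251, 257, 264, 271]

Fragments:
  [0,7): 7 bp
  [7,17): 10 bp
  [17,25): 8 bp
  [25,34): 9 bp
  [34,43): 9 bp
  [43,68): 25 bp
  [68,82): 14 bp
  [82,87): 5 bp
  [87,97): 10 bp
  [97,114): 17 bp
  [114,121): 7 bp
  [121,129): 8 bp
  [129,136): 7 bp
  [136,152): 16 bp
  [152,161): 9 bp
  [161,167): 6 bp
  [167,173): 6 bp
  [173,177): 4 bp
  [177,193): 16 bp
  [193,204): 11 bp
  [204,211): 7 bp
  [211,221): 10 bp
  [221,235): 14 bp
  [235,240): 5 bp
  [240,247): 7 bp
  [247,251): 4 bp
  [251,257): 6 bp
  [257,264): 7 bp
  [264,271): 7 bp
  [271,284): 13 bp

[4,4,5,5,6,6,6,7,7,7,7,7,7,7,8,8,9,9,9,10,10,10,11,13,14,14,16,16,17,25]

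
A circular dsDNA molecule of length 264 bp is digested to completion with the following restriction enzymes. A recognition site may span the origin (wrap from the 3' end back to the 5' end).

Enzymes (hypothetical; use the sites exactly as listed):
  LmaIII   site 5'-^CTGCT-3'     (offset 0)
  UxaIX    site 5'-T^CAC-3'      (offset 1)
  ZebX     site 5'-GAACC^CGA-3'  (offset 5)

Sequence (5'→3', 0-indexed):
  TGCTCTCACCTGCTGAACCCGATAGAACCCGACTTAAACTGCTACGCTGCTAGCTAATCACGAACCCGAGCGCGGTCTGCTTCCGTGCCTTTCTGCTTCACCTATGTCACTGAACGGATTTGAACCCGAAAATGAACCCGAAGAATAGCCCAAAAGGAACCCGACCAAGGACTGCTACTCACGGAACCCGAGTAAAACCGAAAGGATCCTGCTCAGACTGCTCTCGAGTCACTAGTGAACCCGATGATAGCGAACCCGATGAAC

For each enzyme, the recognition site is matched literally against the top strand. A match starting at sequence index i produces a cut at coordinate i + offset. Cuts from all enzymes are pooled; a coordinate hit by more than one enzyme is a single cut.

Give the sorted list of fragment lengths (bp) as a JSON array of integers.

Per-enzyme occurrences:
  LmaIII (CTGCT, off=0): starts [9, 38, 46, 76, 92, 171, 208, 217, 263] → cuts [9, 38, 46, 76, 92, 171, 208, 217, 263]
  UxaIX (TCAC, off=1): starts [5, 57, 97, 106, 178, 228] → cuts [6, 58, 98, 107, 179, 229]
  ZebX (GAACCCGA, off=5): starts [14, 24, 61, 121, 133, 156, 183, 236, 251] → cuts [19, 29, 66, 126, 138, 161, 188, 241, 256]

Pooled cuts: [6, 9, 19, 29, 38, 46, 58, 66, 76, 92, 98, 107, 126, 138, 161, 171, 179, 188, 208, 217, 229, 241, 256, 263]

Fragments:
  6→9: 3 bp
  9→19: 10 bp
  19→29: 10 bp
  29→38: 9 bp
  38→46: 8 bp
  46→58: 12 bp
  58→66: 8 bp
  66→76: 10 bp
  76→92: 16 bp
  92→98: 6 bp
  98→107: 9 bp
  107→126: 19 bp
  126→138: 12 bp
  138→161: 23 bp
  161→171: 10 bp
  171→179: 8 bp
  179→188: 9 bp
  188→208: 20 bp
  208→217: 9 bp
  217→229: 12 bp
  229→241: 12 bp
  241→256: 15 bp
  256→263: 7 bp
  263→6 (wrap): 264-263+6 = 7 bp

[3,6,7,7,8,8,8,9,9,9,9,10,10,10,10,12,12,12,12,15,16,19,20,23]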